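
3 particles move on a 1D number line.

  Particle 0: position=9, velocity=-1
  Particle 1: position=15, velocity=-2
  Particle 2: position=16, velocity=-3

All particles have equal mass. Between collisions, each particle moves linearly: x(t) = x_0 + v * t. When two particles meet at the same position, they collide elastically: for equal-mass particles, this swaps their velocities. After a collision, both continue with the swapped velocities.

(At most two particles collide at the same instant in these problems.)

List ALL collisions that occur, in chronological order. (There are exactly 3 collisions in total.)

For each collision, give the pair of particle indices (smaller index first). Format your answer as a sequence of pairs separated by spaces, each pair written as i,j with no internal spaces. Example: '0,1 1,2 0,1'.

Answer: 1,2 0,1 1,2

Derivation:
Collision at t=1: particles 1 and 2 swap velocities; positions: p0=8 p1=13 p2=13; velocities now: v0=-1 v1=-3 v2=-2
Collision at t=7/2: particles 0 and 1 swap velocities; positions: p0=11/2 p1=11/2 p2=8; velocities now: v0=-3 v1=-1 v2=-2
Collision at t=6: particles 1 and 2 swap velocities; positions: p0=-2 p1=3 p2=3; velocities now: v0=-3 v1=-2 v2=-1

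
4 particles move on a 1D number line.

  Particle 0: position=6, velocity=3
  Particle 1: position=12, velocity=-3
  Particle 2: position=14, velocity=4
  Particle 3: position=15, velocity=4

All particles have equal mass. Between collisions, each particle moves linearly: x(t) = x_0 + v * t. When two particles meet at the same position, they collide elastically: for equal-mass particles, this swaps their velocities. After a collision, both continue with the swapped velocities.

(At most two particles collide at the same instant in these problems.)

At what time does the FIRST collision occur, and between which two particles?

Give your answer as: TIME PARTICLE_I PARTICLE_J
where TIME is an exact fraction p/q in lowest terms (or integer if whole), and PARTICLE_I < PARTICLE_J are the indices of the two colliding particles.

Answer: 1 0 1

Derivation:
Pair (0,1): pos 6,12 vel 3,-3 -> gap=6, closing at 6/unit, collide at t=1
Pair (1,2): pos 12,14 vel -3,4 -> not approaching (rel speed -7 <= 0)
Pair (2,3): pos 14,15 vel 4,4 -> not approaching (rel speed 0 <= 0)
Earliest collision: t=1 between 0 and 1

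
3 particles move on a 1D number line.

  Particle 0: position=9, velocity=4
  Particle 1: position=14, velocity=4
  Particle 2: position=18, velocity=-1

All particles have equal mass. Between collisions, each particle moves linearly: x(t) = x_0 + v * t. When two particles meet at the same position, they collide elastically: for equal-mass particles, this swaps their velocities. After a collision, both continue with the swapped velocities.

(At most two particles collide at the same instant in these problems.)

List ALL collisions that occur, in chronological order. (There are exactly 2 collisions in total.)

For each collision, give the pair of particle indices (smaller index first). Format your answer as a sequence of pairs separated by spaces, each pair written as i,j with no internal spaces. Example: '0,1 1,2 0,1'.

Answer: 1,2 0,1

Derivation:
Collision at t=4/5: particles 1 and 2 swap velocities; positions: p0=61/5 p1=86/5 p2=86/5; velocities now: v0=4 v1=-1 v2=4
Collision at t=9/5: particles 0 and 1 swap velocities; positions: p0=81/5 p1=81/5 p2=106/5; velocities now: v0=-1 v1=4 v2=4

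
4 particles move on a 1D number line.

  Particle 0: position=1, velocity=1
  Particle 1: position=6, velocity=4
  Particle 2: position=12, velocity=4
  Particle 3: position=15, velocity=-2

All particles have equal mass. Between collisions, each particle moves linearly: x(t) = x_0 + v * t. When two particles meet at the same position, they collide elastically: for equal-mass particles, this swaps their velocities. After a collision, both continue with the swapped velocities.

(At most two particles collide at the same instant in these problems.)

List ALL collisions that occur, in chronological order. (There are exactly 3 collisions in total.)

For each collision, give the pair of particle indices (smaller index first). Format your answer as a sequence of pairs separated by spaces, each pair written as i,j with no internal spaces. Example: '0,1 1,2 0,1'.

Answer: 2,3 1,2 0,1

Derivation:
Collision at t=1/2: particles 2 and 3 swap velocities; positions: p0=3/2 p1=8 p2=14 p3=14; velocities now: v0=1 v1=4 v2=-2 v3=4
Collision at t=3/2: particles 1 and 2 swap velocities; positions: p0=5/2 p1=12 p2=12 p3=18; velocities now: v0=1 v1=-2 v2=4 v3=4
Collision at t=14/3: particles 0 and 1 swap velocities; positions: p0=17/3 p1=17/3 p2=74/3 p3=92/3; velocities now: v0=-2 v1=1 v2=4 v3=4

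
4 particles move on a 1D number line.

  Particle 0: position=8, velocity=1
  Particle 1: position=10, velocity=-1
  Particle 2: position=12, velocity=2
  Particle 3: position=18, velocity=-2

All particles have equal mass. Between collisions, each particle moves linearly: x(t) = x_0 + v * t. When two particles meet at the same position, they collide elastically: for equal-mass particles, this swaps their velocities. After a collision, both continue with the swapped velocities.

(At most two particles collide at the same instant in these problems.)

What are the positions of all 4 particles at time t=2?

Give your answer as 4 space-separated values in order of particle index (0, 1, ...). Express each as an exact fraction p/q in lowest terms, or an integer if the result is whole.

Answer: 8 10 14 16

Derivation:
Collision at t=1: particles 0 and 1 swap velocities; positions: p0=9 p1=9 p2=14 p3=16; velocities now: v0=-1 v1=1 v2=2 v3=-2
Collision at t=3/2: particles 2 and 3 swap velocities; positions: p0=17/2 p1=19/2 p2=15 p3=15; velocities now: v0=-1 v1=1 v2=-2 v3=2
Advance to t=2 (no further collisions before then); velocities: v0=-1 v1=1 v2=-2 v3=2; positions = 8 10 14 16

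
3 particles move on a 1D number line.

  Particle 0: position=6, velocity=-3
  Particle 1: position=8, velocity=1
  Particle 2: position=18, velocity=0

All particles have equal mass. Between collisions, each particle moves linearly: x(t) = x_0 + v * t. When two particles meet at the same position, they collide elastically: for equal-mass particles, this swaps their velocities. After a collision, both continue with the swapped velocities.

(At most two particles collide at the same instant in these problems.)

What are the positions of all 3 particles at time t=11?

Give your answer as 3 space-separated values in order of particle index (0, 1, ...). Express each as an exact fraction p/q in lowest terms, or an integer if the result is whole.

Answer: -27 18 19

Derivation:
Collision at t=10: particles 1 and 2 swap velocities; positions: p0=-24 p1=18 p2=18; velocities now: v0=-3 v1=0 v2=1
Advance to t=11 (no further collisions before then); velocities: v0=-3 v1=0 v2=1; positions = -27 18 19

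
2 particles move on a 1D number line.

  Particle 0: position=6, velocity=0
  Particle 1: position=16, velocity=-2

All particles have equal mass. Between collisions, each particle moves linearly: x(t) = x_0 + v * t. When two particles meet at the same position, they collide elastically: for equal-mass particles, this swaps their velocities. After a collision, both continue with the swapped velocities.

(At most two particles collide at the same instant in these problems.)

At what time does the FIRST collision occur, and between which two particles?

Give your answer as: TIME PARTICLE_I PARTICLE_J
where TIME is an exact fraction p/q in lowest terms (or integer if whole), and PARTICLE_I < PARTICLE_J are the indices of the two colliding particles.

Pair (0,1): pos 6,16 vel 0,-2 -> gap=10, closing at 2/unit, collide at t=5
Earliest collision: t=5 between 0 and 1

Answer: 5 0 1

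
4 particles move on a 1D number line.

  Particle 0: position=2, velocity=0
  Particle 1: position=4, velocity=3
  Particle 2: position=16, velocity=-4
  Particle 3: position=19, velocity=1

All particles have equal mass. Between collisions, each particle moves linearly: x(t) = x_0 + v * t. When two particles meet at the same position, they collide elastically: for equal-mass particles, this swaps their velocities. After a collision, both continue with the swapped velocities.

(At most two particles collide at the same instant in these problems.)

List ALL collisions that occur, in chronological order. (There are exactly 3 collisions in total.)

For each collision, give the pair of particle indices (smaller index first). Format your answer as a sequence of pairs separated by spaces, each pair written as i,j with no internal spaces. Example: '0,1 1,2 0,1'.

Answer: 1,2 0,1 2,3

Derivation:
Collision at t=12/7: particles 1 and 2 swap velocities; positions: p0=2 p1=64/7 p2=64/7 p3=145/7; velocities now: v0=0 v1=-4 v2=3 v3=1
Collision at t=7/2: particles 0 and 1 swap velocities; positions: p0=2 p1=2 p2=29/2 p3=45/2; velocities now: v0=-4 v1=0 v2=3 v3=1
Collision at t=15/2: particles 2 and 3 swap velocities; positions: p0=-14 p1=2 p2=53/2 p3=53/2; velocities now: v0=-4 v1=0 v2=1 v3=3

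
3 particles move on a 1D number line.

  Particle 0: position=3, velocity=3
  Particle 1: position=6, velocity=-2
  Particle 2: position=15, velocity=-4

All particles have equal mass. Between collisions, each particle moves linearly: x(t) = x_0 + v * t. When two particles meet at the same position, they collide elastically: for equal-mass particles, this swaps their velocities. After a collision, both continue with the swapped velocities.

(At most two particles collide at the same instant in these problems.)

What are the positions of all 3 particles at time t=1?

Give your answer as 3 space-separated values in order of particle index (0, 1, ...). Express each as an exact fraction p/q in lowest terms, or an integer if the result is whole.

Answer: 4 6 11

Derivation:
Collision at t=3/5: particles 0 and 1 swap velocities; positions: p0=24/5 p1=24/5 p2=63/5; velocities now: v0=-2 v1=3 v2=-4
Advance to t=1 (no further collisions before then); velocities: v0=-2 v1=3 v2=-4; positions = 4 6 11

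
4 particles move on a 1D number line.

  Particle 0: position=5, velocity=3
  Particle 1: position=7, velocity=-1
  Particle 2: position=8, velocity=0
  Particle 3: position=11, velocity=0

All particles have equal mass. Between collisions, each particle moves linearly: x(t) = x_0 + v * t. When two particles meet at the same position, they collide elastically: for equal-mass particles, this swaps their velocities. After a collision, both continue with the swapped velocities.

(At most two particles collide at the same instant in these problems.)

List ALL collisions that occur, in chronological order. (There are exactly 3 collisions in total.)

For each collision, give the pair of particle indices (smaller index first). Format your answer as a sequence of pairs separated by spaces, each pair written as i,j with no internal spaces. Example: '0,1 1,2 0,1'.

Collision at t=1/2: particles 0 and 1 swap velocities; positions: p0=13/2 p1=13/2 p2=8 p3=11; velocities now: v0=-1 v1=3 v2=0 v3=0
Collision at t=1: particles 1 and 2 swap velocities; positions: p0=6 p1=8 p2=8 p3=11; velocities now: v0=-1 v1=0 v2=3 v3=0
Collision at t=2: particles 2 and 3 swap velocities; positions: p0=5 p1=8 p2=11 p3=11; velocities now: v0=-1 v1=0 v2=0 v3=3

Answer: 0,1 1,2 2,3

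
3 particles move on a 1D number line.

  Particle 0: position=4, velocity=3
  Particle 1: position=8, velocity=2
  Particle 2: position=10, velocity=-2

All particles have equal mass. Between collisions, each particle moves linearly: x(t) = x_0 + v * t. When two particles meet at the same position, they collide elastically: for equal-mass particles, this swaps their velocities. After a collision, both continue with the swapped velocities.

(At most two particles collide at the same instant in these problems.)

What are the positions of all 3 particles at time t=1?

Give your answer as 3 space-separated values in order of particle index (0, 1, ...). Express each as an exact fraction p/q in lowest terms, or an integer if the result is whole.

Collision at t=1/2: particles 1 and 2 swap velocities; positions: p0=11/2 p1=9 p2=9; velocities now: v0=3 v1=-2 v2=2
Advance to t=1 (no further collisions before then); velocities: v0=3 v1=-2 v2=2; positions = 7 8 10

Answer: 7 8 10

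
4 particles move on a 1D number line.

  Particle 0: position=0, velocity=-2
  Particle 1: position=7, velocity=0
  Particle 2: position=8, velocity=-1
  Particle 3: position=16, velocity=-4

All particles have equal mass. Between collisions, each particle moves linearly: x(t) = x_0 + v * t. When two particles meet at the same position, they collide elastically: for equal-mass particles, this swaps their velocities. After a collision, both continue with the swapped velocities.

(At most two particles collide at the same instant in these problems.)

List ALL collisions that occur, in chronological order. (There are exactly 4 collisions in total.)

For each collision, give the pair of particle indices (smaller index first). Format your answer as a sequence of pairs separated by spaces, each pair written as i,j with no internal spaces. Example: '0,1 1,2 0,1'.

Answer: 1,2 2,3 1,2 0,1

Derivation:
Collision at t=1: particles 1 and 2 swap velocities; positions: p0=-2 p1=7 p2=7 p3=12; velocities now: v0=-2 v1=-1 v2=0 v3=-4
Collision at t=9/4: particles 2 and 3 swap velocities; positions: p0=-9/2 p1=23/4 p2=7 p3=7; velocities now: v0=-2 v1=-1 v2=-4 v3=0
Collision at t=8/3: particles 1 and 2 swap velocities; positions: p0=-16/3 p1=16/3 p2=16/3 p3=7; velocities now: v0=-2 v1=-4 v2=-1 v3=0
Collision at t=8: particles 0 and 1 swap velocities; positions: p0=-16 p1=-16 p2=0 p3=7; velocities now: v0=-4 v1=-2 v2=-1 v3=0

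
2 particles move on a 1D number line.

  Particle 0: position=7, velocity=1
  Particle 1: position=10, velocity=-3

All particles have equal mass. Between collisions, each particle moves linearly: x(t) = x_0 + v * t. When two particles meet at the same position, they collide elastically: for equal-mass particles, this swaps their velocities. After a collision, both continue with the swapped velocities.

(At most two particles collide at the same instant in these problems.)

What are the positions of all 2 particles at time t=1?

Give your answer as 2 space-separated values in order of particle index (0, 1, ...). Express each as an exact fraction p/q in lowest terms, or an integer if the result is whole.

Answer: 7 8

Derivation:
Collision at t=3/4: particles 0 and 1 swap velocities; positions: p0=31/4 p1=31/4; velocities now: v0=-3 v1=1
Advance to t=1 (no further collisions before then); velocities: v0=-3 v1=1; positions = 7 8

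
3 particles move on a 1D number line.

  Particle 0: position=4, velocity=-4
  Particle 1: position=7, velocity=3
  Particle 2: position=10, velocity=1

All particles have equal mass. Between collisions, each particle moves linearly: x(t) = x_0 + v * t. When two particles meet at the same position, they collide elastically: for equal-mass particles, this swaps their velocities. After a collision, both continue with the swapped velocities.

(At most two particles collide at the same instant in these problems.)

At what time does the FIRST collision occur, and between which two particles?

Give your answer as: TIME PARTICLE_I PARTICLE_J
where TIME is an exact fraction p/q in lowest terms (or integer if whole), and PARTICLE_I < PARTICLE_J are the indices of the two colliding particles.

Pair (0,1): pos 4,7 vel -4,3 -> not approaching (rel speed -7 <= 0)
Pair (1,2): pos 7,10 vel 3,1 -> gap=3, closing at 2/unit, collide at t=3/2
Earliest collision: t=3/2 between 1 and 2

Answer: 3/2 1 2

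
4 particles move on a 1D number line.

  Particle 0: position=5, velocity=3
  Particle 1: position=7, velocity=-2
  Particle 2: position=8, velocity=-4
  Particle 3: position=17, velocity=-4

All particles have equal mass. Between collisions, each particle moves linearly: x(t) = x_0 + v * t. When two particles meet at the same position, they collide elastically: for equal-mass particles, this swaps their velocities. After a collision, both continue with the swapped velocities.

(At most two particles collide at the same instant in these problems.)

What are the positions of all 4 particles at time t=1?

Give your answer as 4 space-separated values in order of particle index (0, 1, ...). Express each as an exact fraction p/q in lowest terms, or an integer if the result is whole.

Collision at t=2/5: particles 0 and 1 swap velocities; positions: p0=31/5 p1=31/5 p2=32/5 p3=77/5; velocities now: v0=-2 v1=3 v2=-4 v3=-4
Collision at t=3/7: particles 1 and 2 swap velocities; positions: p0=43/7 p1=44/7 p2=44/7 p3=107/7; velocities now: v0=-2 v1=-4 v2=3 v3=-4
Collision at t=1/2: particles 0 and 1 swap velocities; positions: p0=6 p1=6 p2=13/2 p3=15; velocities now: v0=-4 v1=-2 v2=3 v3=-4
Advance to t=1 (no further collisions before then); velocities: v0=-4 v1=-2 v2=3 v3=-4; positions = 4 5 8 13

Answer: 4 5 8 13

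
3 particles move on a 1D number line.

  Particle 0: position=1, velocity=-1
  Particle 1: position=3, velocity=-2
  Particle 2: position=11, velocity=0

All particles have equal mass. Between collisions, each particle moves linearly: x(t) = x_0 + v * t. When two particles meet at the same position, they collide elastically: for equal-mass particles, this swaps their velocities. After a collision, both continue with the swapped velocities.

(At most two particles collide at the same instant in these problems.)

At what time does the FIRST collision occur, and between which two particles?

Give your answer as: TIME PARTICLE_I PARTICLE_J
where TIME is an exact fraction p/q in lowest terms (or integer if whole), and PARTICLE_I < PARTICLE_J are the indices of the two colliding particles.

Pair (0,1): pos 1,3 vel -1,-2 -> gap=2, closing at 1/unit, collide at t=2
Pair (1,2): pos 3,11 vel -2,0 -> not approaching (rel speed -2 <= 0)
Earliest collision: t=2 between 0 and 1

Answer: 2 0 1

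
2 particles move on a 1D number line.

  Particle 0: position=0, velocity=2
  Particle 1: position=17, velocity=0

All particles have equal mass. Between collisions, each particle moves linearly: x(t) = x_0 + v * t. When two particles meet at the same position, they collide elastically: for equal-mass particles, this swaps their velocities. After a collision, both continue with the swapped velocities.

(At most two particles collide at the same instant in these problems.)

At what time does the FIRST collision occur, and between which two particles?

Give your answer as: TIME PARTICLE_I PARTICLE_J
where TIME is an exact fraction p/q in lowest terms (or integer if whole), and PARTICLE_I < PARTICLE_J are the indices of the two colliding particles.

Pair (0,1): pos 0,17 vel 2,0 -> gap=17, closing at 2/unit, collide at t=17/2
Earliest collision: t=17/2 between 0 and 1

Answer: 17/2 0 1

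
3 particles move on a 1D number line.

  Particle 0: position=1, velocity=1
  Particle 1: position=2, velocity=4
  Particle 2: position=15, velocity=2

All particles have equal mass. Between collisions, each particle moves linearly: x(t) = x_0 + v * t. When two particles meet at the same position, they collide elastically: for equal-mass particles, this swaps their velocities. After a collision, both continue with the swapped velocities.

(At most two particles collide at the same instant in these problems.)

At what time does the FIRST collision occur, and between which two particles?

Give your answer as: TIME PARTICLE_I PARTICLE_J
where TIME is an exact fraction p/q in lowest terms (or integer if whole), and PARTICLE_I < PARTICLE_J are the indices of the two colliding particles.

Pair (0,1): pos 1,2 vel 1,4 -> not approaching (rel speed -3 <= 0)
Pair (1,2): pos 2,15 vel 4,2 -> gap=13, closing at 2/unit, collide at t=13/2
Earliest collision: t=13/2 between 1 and 2

Answer: 13/2 1 2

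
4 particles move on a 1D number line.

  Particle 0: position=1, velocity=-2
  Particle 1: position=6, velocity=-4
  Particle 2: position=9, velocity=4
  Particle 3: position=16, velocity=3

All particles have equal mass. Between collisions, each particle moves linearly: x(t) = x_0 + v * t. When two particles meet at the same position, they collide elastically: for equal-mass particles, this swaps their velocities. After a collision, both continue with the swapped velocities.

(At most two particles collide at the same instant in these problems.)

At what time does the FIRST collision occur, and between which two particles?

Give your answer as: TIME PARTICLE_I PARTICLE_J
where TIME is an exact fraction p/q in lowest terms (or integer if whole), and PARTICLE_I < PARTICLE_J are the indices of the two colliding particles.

Answer: 5/2 0 1

Derivation:
Pair (0,1): pos 1,6 vel -2,-4 -> gap=5, closing at 2/unit, collide at t=5/2
Pair (1,2): pos 6,9 vel -4,4 -> not approaching (rel speed -8 <= 0)
Pair (2,3): pos 9,16 vel 4,3 -> gap=7, closing at 1/unit, collide at t=7
Earliest collision: t=5/2 between 0 and 1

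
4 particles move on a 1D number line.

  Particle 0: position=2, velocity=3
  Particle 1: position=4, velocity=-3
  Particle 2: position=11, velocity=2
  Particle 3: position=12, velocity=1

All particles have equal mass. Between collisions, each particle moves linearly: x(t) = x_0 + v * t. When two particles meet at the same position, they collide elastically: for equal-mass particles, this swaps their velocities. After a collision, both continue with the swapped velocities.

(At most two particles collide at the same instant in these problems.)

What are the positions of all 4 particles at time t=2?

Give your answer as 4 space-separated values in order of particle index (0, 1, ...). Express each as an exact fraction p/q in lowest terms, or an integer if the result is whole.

Collision at t=1/3: particles 0 and 1 swap velocities; positions: p0=3 p1=3 p2=35/3 p3=37/3; velocities now: v0=-3 v1=3 v2=2 v3=1
Collision at t=1: particles 2 and 3 swap velocities; positions: p0=1 p1=5 p2=13 p3=13; velocities now: v0=-3 v1=3 v2=1 v3=2
Advance to t=2 (no further collisions before then); velocities: v0=-3 v1=3 v2=1 v3=2; positions = -2 8 14 15

Answer: -2 8 14 15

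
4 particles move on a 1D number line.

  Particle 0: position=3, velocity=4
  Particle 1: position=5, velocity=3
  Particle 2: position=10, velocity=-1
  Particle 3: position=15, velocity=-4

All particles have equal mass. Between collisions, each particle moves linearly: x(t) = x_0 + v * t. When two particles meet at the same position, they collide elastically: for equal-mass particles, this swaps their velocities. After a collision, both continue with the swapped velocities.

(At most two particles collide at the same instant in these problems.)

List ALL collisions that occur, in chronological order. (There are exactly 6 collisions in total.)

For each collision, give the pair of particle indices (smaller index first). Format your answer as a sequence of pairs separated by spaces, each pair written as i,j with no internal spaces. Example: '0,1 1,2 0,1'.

Answer: 1,2 0,1 2,3 1,2 0,1 2,3

Derivation:
Collision at t=5/4: particles 1 and 2 swap velocities; positions: p0=8 p1=35/4 p2=35/4 p3=10; velocities now: v0=4 v1=-1 v2=3 v3=-4
Collision at t=7/5: particles 0 and 1 swap velocities; positions: p0=43/5 p1=43/5 p2=46/5 p3=47/5; velocities now: v0=-1 v1=4 v2=3 v3=-4
Collision at t=10/7: particles 2 and 3 swap velocities; positions: p0=60/7 p1=61/7 p2=65/7 p3=65/7; velocities now: v0=-1 v1=4 v2=-4 v3=3
Collision at t=3/2: particles 1 and 2 swap velocities; positions: p0=17/2 p1=9 p2=9 p3=19/2; velocities now: v0=-1 v1=-4 v2=4 v3=3
Collision at t=5/3: particles 0 and 1 swap velocities; positions: p0=25/3 p1=25/3 p2=29/3 p3=10; velocities now: v0=-4 v1=-1 v2=4 v3=3
Collision at t=2: particles 2 and 3 swap velocities; positions: p0=7 p1=8 p2=11 p3=11; velocities now: v0=-4 v1=-1 v2=3 v3=4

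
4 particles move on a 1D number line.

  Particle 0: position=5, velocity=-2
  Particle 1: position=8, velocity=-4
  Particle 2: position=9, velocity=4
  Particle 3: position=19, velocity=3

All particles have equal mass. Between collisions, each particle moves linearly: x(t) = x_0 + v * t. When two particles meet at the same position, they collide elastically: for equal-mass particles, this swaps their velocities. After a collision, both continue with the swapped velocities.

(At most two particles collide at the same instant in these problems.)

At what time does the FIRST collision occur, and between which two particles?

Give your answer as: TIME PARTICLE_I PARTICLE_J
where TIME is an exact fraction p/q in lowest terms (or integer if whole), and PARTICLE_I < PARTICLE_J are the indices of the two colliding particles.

Answer: 3/2 0 1

Derivation:
Pair (0,1): pos 5,8 vel -2,-4 -> gap=3, closing at 2/unit, collide at t=3/2
Pair (1,2): pos 8,9 vel -4,4 -> not approaching (rel speed -8 <= 0)
Pair (2,3): pos 9,19 vel 4,3 -> gap=10, closing at 1/unit, collide at t=10
Earliest collision: t=3/2 between 0 and 1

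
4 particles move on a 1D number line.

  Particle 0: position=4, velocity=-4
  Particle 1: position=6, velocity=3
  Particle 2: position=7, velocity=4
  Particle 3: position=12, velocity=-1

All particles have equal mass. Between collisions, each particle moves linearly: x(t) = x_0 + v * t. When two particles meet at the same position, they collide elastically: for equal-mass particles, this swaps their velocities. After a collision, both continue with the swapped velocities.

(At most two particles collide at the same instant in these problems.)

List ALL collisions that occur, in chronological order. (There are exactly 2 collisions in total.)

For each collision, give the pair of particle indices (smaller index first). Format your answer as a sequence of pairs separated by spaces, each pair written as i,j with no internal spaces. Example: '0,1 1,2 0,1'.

Collision at t=1: particles 2 and 3 swap velocities; positions: p0=0 p1=9 p2=11 p3=11; velocities now: v0=-4 v1=3 v2=-1 v3=4
Collision at t=3/2: particles 1 and 2 swap velocities; positions: p0=-2 p1=21/2 p2=21/2 p3=13; velocities now: v0=-4 v1=-1 v2=3 v3=4

Answer: 2,3 1,2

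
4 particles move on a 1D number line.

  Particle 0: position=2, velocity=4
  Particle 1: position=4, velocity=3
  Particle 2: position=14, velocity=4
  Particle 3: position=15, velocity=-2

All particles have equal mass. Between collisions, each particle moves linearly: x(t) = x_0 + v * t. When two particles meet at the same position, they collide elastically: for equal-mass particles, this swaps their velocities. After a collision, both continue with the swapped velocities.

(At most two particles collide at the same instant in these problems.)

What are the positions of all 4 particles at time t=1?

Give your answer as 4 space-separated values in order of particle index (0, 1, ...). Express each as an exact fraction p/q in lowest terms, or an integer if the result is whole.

Collision at t=1/6: particles 2 and 3 swap velocities; positions: p0=8/3 p1=9/2 p2=44/3 p3=44/3; velocities now: v0=4 v1=3 v2=-2 v3=4
Advance to t=1 (no further collisions before then); velocities: v0=4 v1=3 v2=-2 v3=4; positions = 6 7 13 18

Answer: 6 7 13 18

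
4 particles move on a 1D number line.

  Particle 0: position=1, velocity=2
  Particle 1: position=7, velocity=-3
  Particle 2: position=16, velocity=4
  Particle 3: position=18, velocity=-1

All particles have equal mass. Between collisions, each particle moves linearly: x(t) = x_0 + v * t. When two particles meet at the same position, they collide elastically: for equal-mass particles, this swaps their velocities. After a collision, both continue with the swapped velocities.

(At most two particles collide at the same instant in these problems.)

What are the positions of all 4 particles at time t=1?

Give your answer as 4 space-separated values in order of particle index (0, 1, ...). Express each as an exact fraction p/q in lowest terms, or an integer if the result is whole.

Answer: 3 4 17 20

Derivation:
Collision at t=2/5: particles 2 and 3 swap velocities; positions: p0=9/5 p1=29/5 p2=88/5 p3=88/5; velocities now: v0=2 v1=-3 v2=-1 v3=4
Advance to t=1 (no further collisions before then); velocities: v0=2 v1=-3 v2=-1 v3=4; positions = 3 4 17 20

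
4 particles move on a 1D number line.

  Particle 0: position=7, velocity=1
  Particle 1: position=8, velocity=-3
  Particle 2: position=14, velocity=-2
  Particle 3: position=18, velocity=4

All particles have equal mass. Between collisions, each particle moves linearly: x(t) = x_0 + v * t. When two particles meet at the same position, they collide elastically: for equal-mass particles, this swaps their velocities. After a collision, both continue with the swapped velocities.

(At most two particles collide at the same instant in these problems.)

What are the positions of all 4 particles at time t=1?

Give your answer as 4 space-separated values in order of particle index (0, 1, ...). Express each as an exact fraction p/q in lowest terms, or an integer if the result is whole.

Answer: 5 8 12 22

Derivation:
Collision at t=1/4: particles 0 and 1 swap velocities; positions: p0=29/4 p1=29/4 p2=27/2 p3=19; velocities now: v0=-3 v1=1 v2=-2 v3=4
Advance to t=1 (no further collisions before then); velocities: v0=-3 v1=1 v2=-2 v3=4; positions = 5 8 12 22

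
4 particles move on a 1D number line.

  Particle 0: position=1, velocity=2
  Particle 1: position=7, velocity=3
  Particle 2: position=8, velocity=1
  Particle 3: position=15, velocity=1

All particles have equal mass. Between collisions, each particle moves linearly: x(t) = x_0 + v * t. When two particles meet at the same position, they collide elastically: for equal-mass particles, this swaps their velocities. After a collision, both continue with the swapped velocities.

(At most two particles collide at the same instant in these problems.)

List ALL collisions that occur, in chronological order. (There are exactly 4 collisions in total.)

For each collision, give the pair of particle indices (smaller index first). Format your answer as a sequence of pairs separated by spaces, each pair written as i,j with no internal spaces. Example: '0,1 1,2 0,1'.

Answer: 1,2 2,3 0,1 1,2

Derivation:
Collision at t=1/2: particles 1 and 2 swap velocities; positions: p0=2 p1=17/2 p2=17/2 p3=31/2; velocities now: v0=2 v1=1 v2=3 v3=1
Collision at t=4: particles 2 and 3 swap velocities; positions: p0=9 p1=12 p2=19 p3=19; velocities now: v0=2 v1=1 v2=1 v3=3
Collision at t=7: particles 0 and 1 swap velocities; positions: p0=15 p1=15 p2=22 p3=28; velocities now: v0=1 v1=2 v2=1 v3=3
Collision at t=14: particles 1 and 2 swap velocities; positions: p0=22 p1=29 p2=29 p3=49; velocities now: v0=1 v1=1 v2=2 v3=3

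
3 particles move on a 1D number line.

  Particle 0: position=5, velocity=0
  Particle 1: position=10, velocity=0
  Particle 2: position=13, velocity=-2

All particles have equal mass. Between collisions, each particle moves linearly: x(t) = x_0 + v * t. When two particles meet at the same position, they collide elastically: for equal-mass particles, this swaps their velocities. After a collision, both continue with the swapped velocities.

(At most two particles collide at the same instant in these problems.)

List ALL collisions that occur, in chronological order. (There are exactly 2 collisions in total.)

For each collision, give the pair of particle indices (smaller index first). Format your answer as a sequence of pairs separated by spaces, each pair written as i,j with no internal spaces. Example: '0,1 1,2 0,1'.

Collision at t=3/2: particles 1 and 2 swap velocities; positions: p0=5 p1=10 p2=10; velocities now: v0=0 v1=-2 v2=0
Collision at t=4: particles 0 and 1 swap velocities; positions: p0=5 p1=5 p2=10; velocities now: v0=-2 v1=0 v2=0

Answer: 1,2 0,1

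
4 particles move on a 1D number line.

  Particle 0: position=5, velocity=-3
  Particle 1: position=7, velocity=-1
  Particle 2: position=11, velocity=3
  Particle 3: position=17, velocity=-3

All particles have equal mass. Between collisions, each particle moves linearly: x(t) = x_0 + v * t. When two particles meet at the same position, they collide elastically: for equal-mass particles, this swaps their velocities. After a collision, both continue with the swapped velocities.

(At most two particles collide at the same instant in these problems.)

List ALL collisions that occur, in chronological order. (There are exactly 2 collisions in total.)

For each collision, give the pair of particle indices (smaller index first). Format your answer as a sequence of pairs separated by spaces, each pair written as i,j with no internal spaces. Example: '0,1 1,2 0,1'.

Answer: 2,3 1,2

Derivation:
Collision at t=1: particles 2 and 3 swap velocities; positions: p0=2 p1=6 p2=14 p3=14; velocities now: v0=-3 v1=-1 v2=-3 v3=3
Collision at t=5: particles 1 and 2 swap velocities; positions: p0=-10 p1=2 p2=2 p3=26; velocities now: v0=-3 v1=-3 v2=-1 v3=3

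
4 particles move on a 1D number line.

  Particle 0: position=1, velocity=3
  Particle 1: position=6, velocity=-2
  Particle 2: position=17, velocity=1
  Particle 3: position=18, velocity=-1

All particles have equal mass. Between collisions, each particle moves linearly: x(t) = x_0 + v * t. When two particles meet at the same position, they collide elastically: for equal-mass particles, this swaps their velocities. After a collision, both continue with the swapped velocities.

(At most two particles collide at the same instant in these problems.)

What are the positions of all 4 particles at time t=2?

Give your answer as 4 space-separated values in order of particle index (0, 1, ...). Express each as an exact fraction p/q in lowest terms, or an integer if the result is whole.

Answer: 2 7 16 19

Derivation:
Collision at t=1/2: particles 2 and 3 swap velocities; positions: p0=5/2 p1=5 p2=35/2 p3=35/2; velocities now: v0=3 v1=-2 v2=-1 v3=1
Collision at t=1: particles 0 and 1 swap velocities; positions: p0=4 p1=4 p2=17 p3=18; velocities now: v0=-2 v1=3 v2=-1 v3=1
Advance to t=2 (no further collisions before then); velocities: v0=-2 v1=3 v2=-1 v3=1; positions = 2 7 16 19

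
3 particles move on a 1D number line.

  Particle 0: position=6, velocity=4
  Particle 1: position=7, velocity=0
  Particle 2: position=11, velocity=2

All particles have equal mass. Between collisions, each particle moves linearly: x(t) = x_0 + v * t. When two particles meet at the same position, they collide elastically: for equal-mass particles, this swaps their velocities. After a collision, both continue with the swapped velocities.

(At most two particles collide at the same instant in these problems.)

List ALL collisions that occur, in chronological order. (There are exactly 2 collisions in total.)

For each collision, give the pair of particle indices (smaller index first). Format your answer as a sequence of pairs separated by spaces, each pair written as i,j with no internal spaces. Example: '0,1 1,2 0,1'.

Answer: 0,1 1,2

Derivation:
Collision at t=1/4: particles 0 and 1 swap velocities; positions: p0=7 p1=7 p2=23/2; velocities now: v0=0 v1=4 v2=2
Collision at t=5/2: particles 1 and 2 swap velocities; positions: p0=7 p1=16 p2=16; velocities now: v0=0 v1=2 v2=4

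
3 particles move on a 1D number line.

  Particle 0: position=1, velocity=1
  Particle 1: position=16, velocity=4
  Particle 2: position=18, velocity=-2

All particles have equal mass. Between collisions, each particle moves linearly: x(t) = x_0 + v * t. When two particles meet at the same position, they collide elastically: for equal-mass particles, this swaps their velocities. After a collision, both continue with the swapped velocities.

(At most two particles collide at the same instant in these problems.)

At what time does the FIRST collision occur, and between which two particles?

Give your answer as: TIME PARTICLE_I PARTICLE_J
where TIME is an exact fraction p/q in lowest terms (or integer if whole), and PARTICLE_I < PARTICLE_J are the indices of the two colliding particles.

Answer: 1/3 1 2

Derivation:
Pair (0,1): pos 1,16 vel 1,4 -> not approaching (rel speed -3 <= 0)
Pair (1,2): pos 16,18 vel 4,-2 -> gap=2, closing at 6/unit, collide at t=1/3
Earliest collision: t=1/3 between 1 and 2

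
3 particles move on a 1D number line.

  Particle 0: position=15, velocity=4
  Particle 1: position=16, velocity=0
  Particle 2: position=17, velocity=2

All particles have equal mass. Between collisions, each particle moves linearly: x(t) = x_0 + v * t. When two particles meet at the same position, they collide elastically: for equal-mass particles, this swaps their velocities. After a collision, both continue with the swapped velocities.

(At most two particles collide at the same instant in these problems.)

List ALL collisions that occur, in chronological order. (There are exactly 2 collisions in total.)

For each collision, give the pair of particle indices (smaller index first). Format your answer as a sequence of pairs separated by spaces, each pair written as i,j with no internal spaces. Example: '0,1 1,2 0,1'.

Collision at t=1/4: particles 0 and 1 swap velocities; positions: p0=16 p1=16 p2=35/2; velocities now: v0=0 v1=4 v2=2
Collision at t=1: particles 1 and 2 swap velocities; positions: p0=16 p1=19 p2=19; velocities now: v0=0 v1=2 v2=4

Answer: 0,1 1,2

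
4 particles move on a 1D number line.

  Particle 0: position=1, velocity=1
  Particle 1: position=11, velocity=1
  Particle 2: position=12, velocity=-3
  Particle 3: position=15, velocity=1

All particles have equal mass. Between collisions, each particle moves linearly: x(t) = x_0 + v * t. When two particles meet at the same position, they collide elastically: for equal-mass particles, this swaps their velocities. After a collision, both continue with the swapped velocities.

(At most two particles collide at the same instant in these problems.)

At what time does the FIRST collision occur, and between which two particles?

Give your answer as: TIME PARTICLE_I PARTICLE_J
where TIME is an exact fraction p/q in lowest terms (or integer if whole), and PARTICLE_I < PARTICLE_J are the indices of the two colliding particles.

Answer: 1/4 1 2

Derivation:
Pair (0,1): pos 1,11 vel 1,1 -> not approaching (rel speed 0 <= 0)
Pair (1,2): pos 11,12 vel 1,-3 -> gap=1, closing at 4/unit, collide at t=1/4
Pair (2,3): pos 12,15 vel -3,1 -> not approaching (rel speed -4 <= 0)
Earliest collision: t=1/4 between 1 and 2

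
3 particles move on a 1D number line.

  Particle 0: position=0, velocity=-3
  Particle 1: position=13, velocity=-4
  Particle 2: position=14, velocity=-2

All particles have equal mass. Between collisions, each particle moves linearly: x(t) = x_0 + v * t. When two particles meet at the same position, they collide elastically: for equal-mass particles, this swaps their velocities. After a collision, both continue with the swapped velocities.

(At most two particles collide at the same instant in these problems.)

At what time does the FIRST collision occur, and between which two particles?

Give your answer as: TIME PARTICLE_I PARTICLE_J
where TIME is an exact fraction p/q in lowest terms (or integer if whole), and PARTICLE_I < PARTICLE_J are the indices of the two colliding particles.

Pair (0,1): pos 0,13 vel -3,-4 -> gap=13, closing at 1/unit, collide at t=13
Pair (1,2): pos 13,14 vel -4,-2 -> not approaching (rel speed -2 <= 0)
Earliest collision: t=13 between 0 and 1

Answer: 13 0 1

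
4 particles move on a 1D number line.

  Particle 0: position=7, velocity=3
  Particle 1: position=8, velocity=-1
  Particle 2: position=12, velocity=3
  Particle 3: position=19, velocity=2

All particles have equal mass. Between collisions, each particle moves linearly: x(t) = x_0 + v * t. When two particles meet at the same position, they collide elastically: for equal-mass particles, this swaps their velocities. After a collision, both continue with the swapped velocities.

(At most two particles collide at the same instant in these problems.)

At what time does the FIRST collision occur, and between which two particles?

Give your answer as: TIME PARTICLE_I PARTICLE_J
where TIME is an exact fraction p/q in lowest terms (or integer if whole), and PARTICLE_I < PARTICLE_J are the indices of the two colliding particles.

Answer: 1/4 0 1

Derivation:
Pair (0,1): pos 7,8 vel 3,-1 -> gap=1, closing at 4/unit, collide at t=1/4
Pair (1,2): pos 8,12 vel -1,3 -> not approaching (rel speed -4 <= 0)
Pair (2,3): pos 12,19 vel 3,2 -> gap=7, closing at 1/unit, collide at t=7
Earliest collision: t=1/4 between 0 and 1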